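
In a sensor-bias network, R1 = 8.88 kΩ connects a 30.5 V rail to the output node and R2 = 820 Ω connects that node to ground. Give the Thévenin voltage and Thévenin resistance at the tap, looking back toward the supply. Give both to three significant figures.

V_th is the open-circuit tap voltage: 30.5 × 820/(8880 + 820) = 2.58 V.
With the supply zeroed, R1 and R2 appear in parallel from the tap: R_th = R1‖R2 = (8880 × 820)/9700 = 751 Ω.

V_th = 2.58 V, R_th = 751 Ω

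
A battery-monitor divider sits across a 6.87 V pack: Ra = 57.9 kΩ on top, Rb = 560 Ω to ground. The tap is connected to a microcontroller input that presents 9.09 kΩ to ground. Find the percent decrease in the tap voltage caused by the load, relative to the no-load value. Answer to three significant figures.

5.75 %

The divider's output (Thévenin) resistance is Ra‖Rb = 554.6 Ω.
Fractional drop under load = R_th/(R_th + R_L) = 554.6 / (554.6 + 9090) = 0.05751.
So the output falls by 5.75 %.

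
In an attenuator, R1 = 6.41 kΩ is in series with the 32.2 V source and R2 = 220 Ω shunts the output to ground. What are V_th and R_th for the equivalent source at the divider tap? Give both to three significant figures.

V_th = 1.07 V, R_th = 213 Ω

V_th is the open-circuit tap voltage: 32.2 × 220/(6410 + 220) = 1.07 V.
With the supply zeroed, R1 and R2 appear in parallel from the tap: R_th = R1‖R2 = (6410 × 220)/6630 = 213 Ω.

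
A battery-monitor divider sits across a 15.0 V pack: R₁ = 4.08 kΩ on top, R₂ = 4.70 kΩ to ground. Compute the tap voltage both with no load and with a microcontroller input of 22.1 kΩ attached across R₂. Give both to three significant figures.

Unloaded: 8.03 V; loaded: 7.31 V

Open-circuit: V = 15.0 × 4.70/(4.08 + 4.70) = 8.03 V.
With the load, R₂ becomes R₂‖R_L = 3.876 kΩ, so V = 15.0 × 3.876/7.956 = 7.31 V.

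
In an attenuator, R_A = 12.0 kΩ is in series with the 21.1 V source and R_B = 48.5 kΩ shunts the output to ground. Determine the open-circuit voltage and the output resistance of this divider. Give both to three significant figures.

V_th is the open-circuit tap voltage: 21.1 × 48.5/(12.0 + 48.5) = 16.9 V.
With the supply zeroed, R_A and R_B appear in parallel from the tap: R_th = R_A‖R_B = (12.0 × 48.5)/60.50 = 9.62 kΩ.

V_th = 16.9 V, R_th = 9.62 kΩ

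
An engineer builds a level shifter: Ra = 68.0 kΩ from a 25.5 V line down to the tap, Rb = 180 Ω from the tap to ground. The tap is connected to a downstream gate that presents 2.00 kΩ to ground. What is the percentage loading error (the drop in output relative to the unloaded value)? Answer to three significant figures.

8.24 %

Unloaded V = 25.5 × 180/68180 = 0.067322 V.
Loaded: Rb‖R_L = 165.1 Ω, giving V = 25.5 × 165.1/68170 = 0.061777 V.
Drop = (0.067322 − 0.061777) / 0.067322 = 8.24 %.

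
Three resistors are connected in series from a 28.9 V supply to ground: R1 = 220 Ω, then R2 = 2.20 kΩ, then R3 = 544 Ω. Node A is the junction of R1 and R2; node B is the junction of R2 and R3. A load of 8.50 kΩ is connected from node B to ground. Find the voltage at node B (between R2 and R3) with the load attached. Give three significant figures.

V ≈ 5.04 V

At node B, R3 is in parallel with the load: R3‖R_L = 511.3 Ω.
Below node A the resistance is R2 + (R3‖R_L) = 2711 Ω, so V_A = 28.9 × 2711/2931 = 26.73 V.
Then V_B = V_A × (R3‖R_L)/(R2 + R3‖R_L) = 26.73 × 511.3/2711 = 5.04 V.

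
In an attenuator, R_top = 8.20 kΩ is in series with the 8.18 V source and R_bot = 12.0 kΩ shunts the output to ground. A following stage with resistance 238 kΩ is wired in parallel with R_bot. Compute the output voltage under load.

The load sits in parallel with R_bot: R_bot‖R_L = (12.0 × 238) / (12.0 + 238) = 11.42 kΩ.
V_out = 8.18 × 11.42 / (8.20 + 11.42) = 8.18 × 11.42/19.62 = 4.76 V.

V_out ≈ 4.76 V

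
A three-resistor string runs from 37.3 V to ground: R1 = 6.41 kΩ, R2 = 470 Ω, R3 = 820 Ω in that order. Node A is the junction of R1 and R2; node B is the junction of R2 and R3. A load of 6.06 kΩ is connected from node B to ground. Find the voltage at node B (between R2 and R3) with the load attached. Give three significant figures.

At node B, R3 is in parallel with the load: R3‖R_L = 722.3 Ω.
Below node A the resistance is R2 + (R3‖R_L) = 1192 Ω, so V_A = 37.3 × 1192/7602 = 5.850 V.
Then V_B = V_A × (R3‖R_L)/(R2 + R3‖R_L) = 5.850 × 722.3/1192 = 3.54 V.

V ≈ 3.54 V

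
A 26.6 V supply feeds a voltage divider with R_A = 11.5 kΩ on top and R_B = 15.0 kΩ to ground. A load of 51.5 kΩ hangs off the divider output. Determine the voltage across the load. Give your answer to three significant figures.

The load sits in parallel with R_B: R_B‖R_L = (15.0 × 51.5) / (15.0 + 51.5) = 11.62 kΩ.
V_out = 26.6 × 11.62 / (11.5 + 11.62) = 26.6 × 11.62/23.12 = 13.4 V.
(Unloaded it would have been 15.1 V.)

V_out ≈ 13.4 V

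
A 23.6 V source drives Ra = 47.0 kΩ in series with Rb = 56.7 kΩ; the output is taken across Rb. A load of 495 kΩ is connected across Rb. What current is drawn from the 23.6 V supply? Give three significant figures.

I ≈ 0.241 mA

Rb‖R_L = 50.87 kΩ, so the source sees Ra + Rb‖R_L = 97.87 kΩ.
I = 23.6 V / 97.87 kΩ = 0.241 mA.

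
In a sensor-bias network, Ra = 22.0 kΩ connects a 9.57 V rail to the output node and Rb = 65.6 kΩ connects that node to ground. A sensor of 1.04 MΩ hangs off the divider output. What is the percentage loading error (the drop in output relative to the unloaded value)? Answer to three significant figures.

1.56 %

The divider's output (Thévenin) resistance is Ra‖Rb = 16.47 kΩ.
Fractional drop under load = R_th/(R_th + R_L) = 16.47 / (16.47 + 1040) = 0.01559.
So the output falls by 1.56 %.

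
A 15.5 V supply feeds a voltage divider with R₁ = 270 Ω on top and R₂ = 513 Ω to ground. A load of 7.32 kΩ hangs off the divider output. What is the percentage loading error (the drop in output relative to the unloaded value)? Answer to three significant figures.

The divider's output (Thévenin) resistance is R₁‖R₂ = 176.9 Ω.
Fractional drop under load = R_th/(R_th + R_L) = 176.9 / (176.9 + 7320) = 0.02360.
So the output falls by 2.36 %.

2.36 %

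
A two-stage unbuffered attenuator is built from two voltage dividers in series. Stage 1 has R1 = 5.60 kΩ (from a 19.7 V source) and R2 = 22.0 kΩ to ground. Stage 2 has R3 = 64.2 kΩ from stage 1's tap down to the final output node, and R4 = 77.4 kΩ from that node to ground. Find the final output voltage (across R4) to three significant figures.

V_out ≈ 8.32 V

Stage 2 presents R3+R4 = 141.6 kΩ as a load on stage 1's tap.
Stage 1's lower leg becomes R2‖(R3+R4) = 19.04 kΩ, so V_mid = 19.7 × 19.04/24.64 = 15.22 V.
Stage 2 is itself unloaded: V_out = V_mid × R4/(R3+R4) = 15.22 × 77.4/141.6 = 8.32 V.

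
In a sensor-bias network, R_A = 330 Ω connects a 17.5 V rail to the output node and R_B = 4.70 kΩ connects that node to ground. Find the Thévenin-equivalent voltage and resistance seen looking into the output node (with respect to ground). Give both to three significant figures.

V_th is the open-circuit tap voltage: 17.5 × 4700/(330 + 4700) = 16.4 V.
With the supply zeroed, R_A and R_B appear in parallel from the tap: R_th = R_A‖R_B = (330 × 4700)/5030 = 308 Ω.

V_th = 16.4 V, R_th = 308 Ω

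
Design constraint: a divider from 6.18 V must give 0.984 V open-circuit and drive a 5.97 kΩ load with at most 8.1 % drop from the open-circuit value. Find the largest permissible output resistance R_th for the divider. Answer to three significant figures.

R_th ≤ 526 Ω

Loading drop = R_th/(R_th + R_L) ≤ 0.0810, so R_th ≤ R_L · ε/(1−ε) = 5.97 kΩ × 0.0810/0.9190 = 526 Ω.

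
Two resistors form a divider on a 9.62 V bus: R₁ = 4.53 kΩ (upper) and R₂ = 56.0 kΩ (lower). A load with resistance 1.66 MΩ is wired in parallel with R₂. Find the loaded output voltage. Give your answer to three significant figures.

The load sits in parallel with R₂: R₂‖R_L = (56.0 × 1660) / (56.0 + 1660) = 54.17 kΩ.
V_out = 9.62 × 54.17 / (4.53 + 54.17) = 9.62 × 54.17/58.70 = 8.88 V.

V_out ≈ 8.88 V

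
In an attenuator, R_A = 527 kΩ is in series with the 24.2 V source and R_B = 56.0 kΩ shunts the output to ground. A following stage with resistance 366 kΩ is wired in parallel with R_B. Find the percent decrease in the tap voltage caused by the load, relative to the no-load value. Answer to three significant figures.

The divider's output (Thévenin) resistance is R_A‖R_B = 50.62 kΩ.
Fractional drop under load = R_th/(R_th + R_L) = 50.62 / (50.62 + 366) = 0.1215.
So the output falls by 12.2 %.

12.2 %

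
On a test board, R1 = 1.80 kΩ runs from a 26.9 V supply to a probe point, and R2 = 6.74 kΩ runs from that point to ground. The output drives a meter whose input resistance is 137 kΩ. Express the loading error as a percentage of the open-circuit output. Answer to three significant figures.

The divider's output (Thévenin) resistance is R1‖R2 = 1.421 kΩ.
Fractional drop under load = R_th/(R_th + R_L) = 1.421 / (1.421 + 137) = 0.01026.
So the output falls by 1.03 %.

1.03 %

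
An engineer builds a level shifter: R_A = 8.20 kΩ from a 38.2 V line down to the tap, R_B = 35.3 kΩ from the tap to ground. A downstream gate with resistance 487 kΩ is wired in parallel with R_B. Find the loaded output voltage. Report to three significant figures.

V_out ≈ 30.6 V

The load sits in parallel with R_B: R_B‖R_L = (35.3 × 487) / (35.3 + 487) = 32.91 kΩ.
V_out = 38.2 × 32.91 / (8.20 + 32.91) = 38.2 × 32.91/41.11 = 30.6 V.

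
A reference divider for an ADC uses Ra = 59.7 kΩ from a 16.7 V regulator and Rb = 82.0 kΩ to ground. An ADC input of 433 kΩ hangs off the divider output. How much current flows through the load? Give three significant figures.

Rb‖R_L = 68.94 kΩ; V_out = 16.7 × 68.94/128.6 = 8.950 V.
I_L = V_out / R_L = 8.950 / 433 kΩ = 0.0207 mA.

I_L ≈ 0.0207 mA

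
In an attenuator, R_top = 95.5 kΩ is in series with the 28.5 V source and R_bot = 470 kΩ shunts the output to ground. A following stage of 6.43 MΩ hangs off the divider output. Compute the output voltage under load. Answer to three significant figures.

The load sits in parallel with R_bot: R_bot‖R_L = (470 × 6430) / (470 + 6430) = 438.0 kΩ.
V_out = 28.5 × 438.0 / (95.5 + 438.0) = 28.5 × 438.0/533.5 = 23.4 V.
(Unloaded it would have been 23.7 V.)

V_out ≈ 23.4 V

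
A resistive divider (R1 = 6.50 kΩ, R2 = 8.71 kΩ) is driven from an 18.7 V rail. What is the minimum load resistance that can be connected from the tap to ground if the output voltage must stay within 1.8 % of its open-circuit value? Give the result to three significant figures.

Output resistance R_th = R1‖R2 = (6.50 × 8.71)/15.21 = 3.722 kΩ.
The fractional drop is R_th/(R_th + R_L); requiring this ≤ 0.0180 gives R_L ≥ R_th(1/0.0180 − 1) = 3.722 × 54.56 = 203 kΩ.

R_L(min) ≈ 203 kΩ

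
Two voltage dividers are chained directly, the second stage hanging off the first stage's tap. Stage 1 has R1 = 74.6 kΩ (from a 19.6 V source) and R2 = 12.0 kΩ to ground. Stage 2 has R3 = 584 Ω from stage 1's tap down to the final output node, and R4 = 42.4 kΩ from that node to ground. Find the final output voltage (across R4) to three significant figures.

V_out ≈ 2.16 V

Stage 2 presents R3+R4 = 42980 Ω as a load on stage 1's tap.
Stage 1's lower leg becomes R2‖(R3+R4) = 9381 Ω, so V_mid = 19.6 × 9381/83980 = 2.189 V.
Stage 2 is itself unloaded: V_out = V_mid × R4/(R3+R4) = 2.189 × 42400/42980 = 2.16 V.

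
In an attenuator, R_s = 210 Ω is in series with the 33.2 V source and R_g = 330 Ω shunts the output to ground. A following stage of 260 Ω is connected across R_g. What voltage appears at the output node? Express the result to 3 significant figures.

V_out ≈ 13.6 V

The load sits in parallel with R_g: R_g‖R_L = (330 × 260) / (330 + 260) = 145.4 Ω.
V_out = 33.2 × 145.4 / (210 + 145.4) = 33.2 × 145.4/355.4 = 13.6 V.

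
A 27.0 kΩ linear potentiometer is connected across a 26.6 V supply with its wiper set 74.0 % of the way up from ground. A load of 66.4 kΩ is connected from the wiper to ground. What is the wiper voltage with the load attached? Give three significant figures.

V ≈ 18.3 V

The wiper splits the pot into (1−α)R = 7.020 kΩ above and αR = 19.98 kΩ below.
Lower section ‖ load = 15.36 kΩ.
V_wiper = 26.6 × 15.36/(7.020 + 15.36) = 18.3 V.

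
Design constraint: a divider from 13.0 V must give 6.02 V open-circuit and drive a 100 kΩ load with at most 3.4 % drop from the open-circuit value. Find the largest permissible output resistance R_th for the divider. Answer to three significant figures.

R_th ≤ 3.52 kΩ

Loading drop = R_th/(R_th + R_L) ≤ 0.0340, so R_th ≤ R_L · ε/(1−ε) = 100 kΩ × 0.0340/0.9660 = 3.52 kΩ.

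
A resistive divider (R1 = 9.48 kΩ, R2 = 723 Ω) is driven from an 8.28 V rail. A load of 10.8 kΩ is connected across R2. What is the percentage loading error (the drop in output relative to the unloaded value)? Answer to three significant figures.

5.86 %

The divider's output (Thévenin) resistance is R1‖R2 = 671.8 Ω.
Fractional drop under load = R_th/(R_th + R_L) = 671.8 / (671.8 + 10800) = 0.05856.
So the output falls by 5.86 %.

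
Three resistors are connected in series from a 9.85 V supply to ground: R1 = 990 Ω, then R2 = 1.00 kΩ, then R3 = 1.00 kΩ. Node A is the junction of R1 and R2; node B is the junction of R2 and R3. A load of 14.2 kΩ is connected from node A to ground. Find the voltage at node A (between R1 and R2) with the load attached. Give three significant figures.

Below node A the series string R2+R3 = 2000 Ω sits in parallel with the 14200 Ω load: 1753 Ω.
V_A = 9.85 × 1753/(990 + 1753) = 6.30 V.

V ≈ 6.30 V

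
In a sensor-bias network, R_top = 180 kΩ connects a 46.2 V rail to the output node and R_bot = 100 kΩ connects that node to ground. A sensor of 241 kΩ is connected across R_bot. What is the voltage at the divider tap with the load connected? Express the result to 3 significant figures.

The load sits in parallel with R_bot: R_bot‖R_L = (100 × 241) / (100 + 241) = 70.67 kΩ.
V_out = 46.2 × 70.67 / (180 + 70.67) = 46.2 × 70.67/250.7 = 13.0 V.

V_out ≈ 13.0 V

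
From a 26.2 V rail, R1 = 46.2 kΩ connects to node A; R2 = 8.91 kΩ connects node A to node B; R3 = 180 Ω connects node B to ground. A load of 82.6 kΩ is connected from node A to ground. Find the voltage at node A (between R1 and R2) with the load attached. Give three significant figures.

Below node A the series string R2+R3 = 9090 Ω sits in parallel with the 82600 Ω load: 8189 Ω.
V_A = 26.2 × 8189/(46200 + 8189) = 3.94 V.

V ≈ 3.94 V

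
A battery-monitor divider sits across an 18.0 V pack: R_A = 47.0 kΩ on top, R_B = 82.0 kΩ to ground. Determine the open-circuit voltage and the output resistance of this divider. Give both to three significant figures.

V_th = 11.4 V, R_th = 29.9 kΩ

V_th is the open-circuit tap voltage: 18.0 × 82.0/(47.0 + 82.0) = 11.4 V.
With the supply zeroed, R_A and R_B appear in parallel from the tap: R_th = R_A‖R_B = (47.0 × 82.0)/129.0 = 29.9 kΩ.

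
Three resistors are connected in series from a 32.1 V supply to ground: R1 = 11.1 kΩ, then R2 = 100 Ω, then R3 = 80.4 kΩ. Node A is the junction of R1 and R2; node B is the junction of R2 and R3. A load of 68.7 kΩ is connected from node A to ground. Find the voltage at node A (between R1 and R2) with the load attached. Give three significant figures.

Below node A the series string R2+R3 = 80500 Ω sits in parallel with the 68700 Ω load: 37070 Ω.
V_A = 32.1 × 37070/(11100 + 37070) = 24.7 V.

V ≈ 24.7 V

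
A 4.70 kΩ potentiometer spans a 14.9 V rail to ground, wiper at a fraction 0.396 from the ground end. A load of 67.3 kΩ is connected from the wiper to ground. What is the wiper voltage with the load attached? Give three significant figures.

The wiper splits the pot into (1−α)R = 2.839 kΩ above and αR = 1.861 kΩ below.
Lower section ‖ load = 1.811 kΩ.
V_wiper = 14.9 × 1.811/(2.839 + 1.811) = 5.80 V.

V ≈ 5.80 V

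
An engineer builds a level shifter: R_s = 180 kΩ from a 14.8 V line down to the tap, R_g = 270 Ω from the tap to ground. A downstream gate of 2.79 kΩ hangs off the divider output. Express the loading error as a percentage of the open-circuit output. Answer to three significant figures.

Unloaded V = 14.8 × 270/180300 = 0.022167 V.
Loaded: R_g‖R_L = 246.2 Ω, giving V = 14.8 × 246.2/180200 = 0.020214 V.
Drop = (0.022167 − 0.020214) / 0.022167 = 8.81 %.

8.81 %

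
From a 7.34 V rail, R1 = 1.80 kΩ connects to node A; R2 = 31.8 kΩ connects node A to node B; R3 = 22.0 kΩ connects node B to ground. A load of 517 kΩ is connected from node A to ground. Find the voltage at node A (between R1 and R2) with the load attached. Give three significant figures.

Below node A the series string R2+R3 = 53.80 kΩ sits in parallel with the 517 kΩ load: 48.73 kΩ.
V_A = 7.34 × 48.73/(1.80 + 48.73) = 7.08 V.

V ≈ 7.08 V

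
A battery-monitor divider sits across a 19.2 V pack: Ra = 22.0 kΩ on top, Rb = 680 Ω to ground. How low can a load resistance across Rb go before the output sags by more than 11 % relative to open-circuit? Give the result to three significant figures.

R_L(min) ≈ 5.34 kΩ

Output resistance R_th = Ra‖Rb = (22000 × 680)/22680 = 659.6 Ω.
The fractional drop is R_th/(R_th + R_L); requiring this ≤ 0.110 gives R_L ≥ R_th(1/0.110 − 1) = 659.6 × 8.091 = 5.34 kΩ.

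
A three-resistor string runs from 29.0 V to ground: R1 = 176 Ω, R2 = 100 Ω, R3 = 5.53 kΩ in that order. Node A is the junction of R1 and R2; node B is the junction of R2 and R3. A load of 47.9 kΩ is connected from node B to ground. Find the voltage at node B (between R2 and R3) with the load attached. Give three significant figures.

At node B, R3 is in parallel with the load: R3‖R_L = 4958 Ω.
Below node A the resistance is R2 + (R3‖R_L) = 5058 Ω, so V_A = 29.0 × 5058/5234 = 28.02 V.
Then V_B = V_A × (R3‖R_L)/(R2 + R3‖R_L) = 28.02 × 4958/5058 = 27.5 V.

V ≈ 27.5 V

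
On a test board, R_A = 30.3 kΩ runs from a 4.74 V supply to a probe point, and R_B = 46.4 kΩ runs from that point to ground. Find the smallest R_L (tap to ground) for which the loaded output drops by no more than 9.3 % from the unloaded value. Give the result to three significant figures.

R_L(min) ≈ 179 kΩ

Output resistance R_th = R_A‖R_B = (30.3 × 46.4)/76.70 = 18.33 kΩ.
The fractional drop is R_th/(R_th + R_L); requiring this ≤ 0.0930 gives R_L ≥ R_th(1/0.0930 − 1) = 18.33 × 9.753 = 179 kΩ.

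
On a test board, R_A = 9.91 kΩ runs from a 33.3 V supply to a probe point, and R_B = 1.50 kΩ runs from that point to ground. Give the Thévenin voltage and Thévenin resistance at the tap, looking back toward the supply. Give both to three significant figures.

V_th is the open-circuit tap voltage: 33.3 × 1.50/(9.91 + 1.50) = 4.38 V.
With the supply zeroed, R_A and R_B appear in parallel from the tap: R_th = R_A‖R_B = (9.91 × 1.50)/11.41 = 1.30 kΩ.

V_th = 4.38 V, R_th = 1.30 kΩ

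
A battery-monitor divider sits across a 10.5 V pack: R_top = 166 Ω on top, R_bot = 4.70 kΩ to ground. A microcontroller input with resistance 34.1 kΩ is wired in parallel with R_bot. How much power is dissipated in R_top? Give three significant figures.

Total resistance from the source is R_top + (R_bot‖R_L) = 4297 Ω, so I = 10.5/4297 Ω = 2.444 mA.
P = I²·R_top = (2.444 mA)² × 166 Ω = 0.991 mW.

P ≈ 0.991 mW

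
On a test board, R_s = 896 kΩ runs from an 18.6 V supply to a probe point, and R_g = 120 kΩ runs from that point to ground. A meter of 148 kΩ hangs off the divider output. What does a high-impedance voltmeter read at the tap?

The load sits in parallel with R_g: R_g‖R_L = (120 × 148) / (120 + 148) = 66.27 kΩ.
V_out = 18.6 × 66.27 / (896 + 66.27) = 18.6 × 66.27/962.3 = 1.28 V.

V_out ≈ 1.28 V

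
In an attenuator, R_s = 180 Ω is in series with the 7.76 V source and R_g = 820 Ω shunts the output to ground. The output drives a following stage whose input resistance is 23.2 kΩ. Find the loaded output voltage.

The load sits in parallel with R_g: R_g‖R_L = (820 × 23200) / (820 + 23200) = 792.0 Ω.
V_out = 7.76 × 792.0 / (180 + 792.0) = 7.76 × 792.0/972.0 = 6.32 V.

V_out ≈ 6.32 V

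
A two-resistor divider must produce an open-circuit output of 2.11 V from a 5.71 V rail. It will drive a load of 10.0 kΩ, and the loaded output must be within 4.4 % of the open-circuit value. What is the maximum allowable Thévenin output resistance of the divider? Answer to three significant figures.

R_th ≤ 460 Ω

Loading drop = R_th/(R_th + R_L) ≤ 0.0440, so R_th ≤ R_L · ε/(1−ε) = 10.0 kΩ × 0.0440/0.9560 = 460 Ω.
(Any R1, R2 with R2/(R1+R2) = 0.370 and R1‖R2 ≤ 460 Ω will meet the spec.)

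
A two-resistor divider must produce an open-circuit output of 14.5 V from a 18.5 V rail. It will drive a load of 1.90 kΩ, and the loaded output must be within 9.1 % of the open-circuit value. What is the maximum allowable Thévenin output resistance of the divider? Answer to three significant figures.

Loading drop = R_th/(R_th + R_L) ≤ 0.0910, so R_th ≤ R_L · ε/(1−ε) = 1.90 kΩ × 0.0910/0.9090 = 190 Ω.
(Any R1, R2 with R2/(R1+R2) = 0.784 and R1‖R2 ≤ 190 Ω will meet the spec.)

R_th ≤ 190 Ω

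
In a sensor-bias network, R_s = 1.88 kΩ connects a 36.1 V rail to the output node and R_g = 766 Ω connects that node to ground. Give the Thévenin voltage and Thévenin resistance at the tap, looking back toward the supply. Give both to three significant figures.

V_th is the open-circuit tap voltage: 36.1 × 766/(1880 + 766) = 10.5 V.
With the supply zeroed, R_s and R_g appear in parallel from the tap: R_th = R_s‖R_g = (1880 × 766)/2646 = 544 Ω.

V_th = 10.5 V, R_th = 544 Ω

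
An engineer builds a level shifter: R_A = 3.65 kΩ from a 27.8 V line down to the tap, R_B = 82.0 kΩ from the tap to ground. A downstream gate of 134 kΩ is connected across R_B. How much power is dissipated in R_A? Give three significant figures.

P ≈ 0.949 mW

Total resistance from the source is R_A + (R_B‖R_L) = 54.52 kΩ, so I = 27.8/54.52 kΩ = 0.5099 mA.
P = I²·R_A = (0.5099 mA)² × 3.65 kΩ = 0.949 mW.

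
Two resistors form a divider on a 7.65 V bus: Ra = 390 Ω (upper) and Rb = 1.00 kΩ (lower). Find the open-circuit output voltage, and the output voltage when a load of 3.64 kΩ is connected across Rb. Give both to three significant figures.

Open-circuit: V = 7.65 × 1000/(390 + 1000) = 5.50 V.
With the load, Rb becomes Rb‖R_L = 784.5 Ω, so V = 7.65 × 784.5/1174 = 5.11 V.

Unloaded: 5.50 V; loaded: 5.11 V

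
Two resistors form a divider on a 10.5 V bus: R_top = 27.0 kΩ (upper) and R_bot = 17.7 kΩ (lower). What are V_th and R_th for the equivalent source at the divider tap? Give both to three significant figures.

V_th is the open-circuit tap voltage: 10.5 × 17.7/(27.0 + 17.7) = 4.16 V.
With the supply zeroed, R_top and R_bot appear in parallel from the tap: R_th = R_top‖R_bot = (27.0 × 17.7)/44.70 = 10.7 kΩ.

V_th = 4.16 V, R_th = 10.7 kΩ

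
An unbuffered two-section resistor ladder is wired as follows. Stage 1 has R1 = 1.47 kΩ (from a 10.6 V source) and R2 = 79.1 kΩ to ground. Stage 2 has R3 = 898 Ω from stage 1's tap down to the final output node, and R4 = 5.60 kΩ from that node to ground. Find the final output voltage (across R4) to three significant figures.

Stage 2 presents R3+R4 = 6498 Ω as a load on stage 1's tap.
Stage 1's lower leg becomes R2‖(R3+R4) = 6005 Ω, so V_mid = 10.6 × 6005/7475 = 8.515 V.
Stage 2 is itself unloaded: V_out = V_mid × R4/(R3+R4) = 8.515 × 5600/6498 = 7.34 V.

V_out ≈ 7.34 V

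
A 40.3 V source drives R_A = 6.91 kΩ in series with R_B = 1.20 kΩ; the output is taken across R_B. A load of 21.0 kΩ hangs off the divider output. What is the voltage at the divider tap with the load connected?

V_out ≈ 5.69 V

The load sits in parallel with R_B: R_B‖R_L = (1.20 × 21.0) / (1.20 + 21.0) = 1.135 kΩ.
V_out = 40.3 × 1.135 / (6.91 + 1.135) = 40.3 × 1.135/8.045 = 5.69 V.
(Unloaded it would have been 5.96 V.)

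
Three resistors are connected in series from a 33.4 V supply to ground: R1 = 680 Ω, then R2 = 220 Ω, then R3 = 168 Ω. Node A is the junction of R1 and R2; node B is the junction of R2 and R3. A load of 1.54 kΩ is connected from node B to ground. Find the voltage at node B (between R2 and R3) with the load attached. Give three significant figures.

V ≈ 4.81 V

At node B, R3 is in parallel with the load: R3‖R_L = 151.5 Ω.
Below node A the resistance is R2 + (R3‖R_L) = 371.5 Ω, so V_A = 33.4 × 371.5/1051 = 11.80 V.
Then V_B = V_A × (R3‖R_L)/(R2 + R3‖R_L) = 11.80 × 151.5/371.5 = 4.81 V.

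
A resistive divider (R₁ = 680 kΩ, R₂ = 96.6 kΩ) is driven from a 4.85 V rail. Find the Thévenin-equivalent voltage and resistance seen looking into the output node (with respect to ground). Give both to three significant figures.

V_th is the open-circuit tap voltage: 4.85 × 96.6/(680 + 96.6) = 0.603 V.
With the supply zeroed, R₁ and R₂ appear in parallel from the tap: R_th = R₁‖R₂ = (680 × 96.6)/776.6 = 84.6 kΩ.

V_th = 0.603 V, R_th = 84.6 kΩ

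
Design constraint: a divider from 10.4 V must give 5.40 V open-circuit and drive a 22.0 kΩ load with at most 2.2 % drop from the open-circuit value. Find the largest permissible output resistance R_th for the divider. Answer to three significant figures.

R_th ≤ 495 Ω

Loading drop = R_th/(R_th + R_L) ≤ 0.0220, so R_th ≤ R_L · ε/(1−ε) = 22.0 kΩ × 0.0220/0.9780 = 495 Ω.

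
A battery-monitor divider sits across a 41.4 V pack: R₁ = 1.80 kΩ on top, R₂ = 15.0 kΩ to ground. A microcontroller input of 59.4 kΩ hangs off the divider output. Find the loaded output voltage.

V_out ≈ 36.0 V

The load sits in parallel with R₂: R₂‖R_L = (15.0 × 59.4) / (15.0 + 59.4) = 11.98 kΩ.
V_out = 41.4 × 11.98 / (1.80 + 11.98) = 41.4 × 11.98/13.78 = 36.0 V.
(Unloaded it would have been 37.0 V.)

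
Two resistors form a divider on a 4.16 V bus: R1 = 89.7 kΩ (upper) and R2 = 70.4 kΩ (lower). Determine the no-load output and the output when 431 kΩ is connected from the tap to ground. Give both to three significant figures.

Open-circuit: V = 4.16 × 70.4/(89.7 + 70.4) = 1.83 V.
With the load, R2 becomes R2‖R_L = 60.52 kΩ, so V = 4.16 × 60.52/150.2 = 1.68 V.

Unloaded: 1.83 V; loaded: 1.68 V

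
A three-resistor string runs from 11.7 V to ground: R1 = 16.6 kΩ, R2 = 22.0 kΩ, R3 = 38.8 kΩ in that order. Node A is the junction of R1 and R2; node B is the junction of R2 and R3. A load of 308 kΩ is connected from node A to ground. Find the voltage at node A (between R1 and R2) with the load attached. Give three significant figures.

V ≈ 8.82 V

Below node A the series string R2+R3 = 60.80 kΩ sits in parallel with the 308 kΩ load: 50.78 kΩ.
V_A = 11.7 × 50.78/(16.6 + 50.78) = 8.82 V.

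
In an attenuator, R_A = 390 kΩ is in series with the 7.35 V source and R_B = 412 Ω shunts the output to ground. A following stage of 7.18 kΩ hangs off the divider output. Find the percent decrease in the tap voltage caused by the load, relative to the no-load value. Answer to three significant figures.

5.42 %

The divider's output (Thévenin) resistance is R_A‖R_B = 411.6 Ω.
Fractional drop under load = R_th/(R_th + R_L) = 411.6 / (411.6 + 7180) = 0.05421.
So the output falls by 5.42 %.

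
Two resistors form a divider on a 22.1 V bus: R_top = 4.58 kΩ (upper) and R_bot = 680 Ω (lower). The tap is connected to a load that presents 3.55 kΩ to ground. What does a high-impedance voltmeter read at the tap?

V_out ≈ 2.45 V

The load sits in parallel with R_bot: R_bot‖R_L = (680 × 3550) / (680 + 3550) = 570.7 Ω.
V_out = 22.1 × 570.7 / (4580 + 570.7) = 22.1 × 570.7/5151 = 2.45 V.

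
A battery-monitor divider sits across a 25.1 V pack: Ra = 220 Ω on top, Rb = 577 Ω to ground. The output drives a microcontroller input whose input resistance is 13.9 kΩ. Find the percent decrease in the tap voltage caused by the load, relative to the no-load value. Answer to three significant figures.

1.13 %

The divider's output (Thévenin) resistance is Ra‖Rb = 159.3 Ω.
Fractional drop under load = R_th/(R_th + R_L) = 159.3 / (159.3 + 13900) = 0.01133.
So the output falls by 1.13 %.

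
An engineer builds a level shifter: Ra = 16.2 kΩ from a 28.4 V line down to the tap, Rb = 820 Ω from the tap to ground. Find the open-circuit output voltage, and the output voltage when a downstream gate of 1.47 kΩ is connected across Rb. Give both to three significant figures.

Open-circuit: V = 28.4 × 820/(16200 + 820) = 1.37 V.
With the load, Rb becomes Rb‖R_L = 526.4 Ω, so V = 28.4 × 526.4/16730 = 0.894 V.

Unloaded: 1.37 V; loaded: 0.894 V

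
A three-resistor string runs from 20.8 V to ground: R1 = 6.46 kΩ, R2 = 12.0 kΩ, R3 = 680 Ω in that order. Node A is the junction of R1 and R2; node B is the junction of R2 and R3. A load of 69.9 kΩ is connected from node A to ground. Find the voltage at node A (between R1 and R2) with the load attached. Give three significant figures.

Below node A the series string R2+R3 = 12680 Ω sits in parallel with the 69900 Ω load: 10730 Ω.
V_A = 20.8 × 10730/(6460 + 10730) = 13.0 V.

V ≈ 13.0 V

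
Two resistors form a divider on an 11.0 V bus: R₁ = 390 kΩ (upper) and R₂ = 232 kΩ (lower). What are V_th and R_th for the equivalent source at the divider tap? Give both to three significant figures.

V_th is the open-circuit tap voltage: 11.0 × 232/(390 + 232) = 4.10 V.
With the supply zeroed, R₁ and R₂ appear in parallel from the tap: R_th = R₁‖R₂ = (390 × 232)/622.0 = 145 kΩ.

V_th = 4.10 V, R_th = 145 kΩ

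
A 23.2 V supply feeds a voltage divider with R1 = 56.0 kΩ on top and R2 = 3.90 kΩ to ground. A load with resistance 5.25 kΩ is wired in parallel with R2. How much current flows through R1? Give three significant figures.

I ≈ 0.398 mA

R2‖R_L = 2.238 kΩ, so the source sees R1 + R2‖R_L = 58.24 kΩ.
I = 23.2 V / 58.24 kΩ = 0.398 mA.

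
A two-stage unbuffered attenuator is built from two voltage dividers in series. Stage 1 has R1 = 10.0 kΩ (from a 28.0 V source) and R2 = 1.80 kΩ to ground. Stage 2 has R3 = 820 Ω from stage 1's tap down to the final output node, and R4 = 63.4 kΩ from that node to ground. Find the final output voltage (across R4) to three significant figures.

V_out ≈ 4.12 V

Stage 2 presents R3+R4 = 64220 Ω as a load on stage 1's tap.
Stage 1's lower leg becomes R2‖(R3+R4) = 1751 Ω, so V_mid = 28.0 × 1751/11750 = 4.172 V.
Stage 2 is itself unloaded: V_out = V_mid × R4/(R3+R4) = 4.172 × 63400/64220 = 4.12 V.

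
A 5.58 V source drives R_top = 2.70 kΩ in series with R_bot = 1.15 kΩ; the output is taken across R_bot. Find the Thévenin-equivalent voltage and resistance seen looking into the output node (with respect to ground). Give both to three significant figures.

V_th is the open-circuit tap voltage: 5.58 × 1.15/(2.70 + 1.15) = 1.67 V.
With the supply zeroed, R_top and R_bot appear in parallel from the tap: R_th = R_top‖R_bot = (2.70 × 1.15)/3.850 = 806 Ω.

V_th = 1.67 V, R_th = 806 Ω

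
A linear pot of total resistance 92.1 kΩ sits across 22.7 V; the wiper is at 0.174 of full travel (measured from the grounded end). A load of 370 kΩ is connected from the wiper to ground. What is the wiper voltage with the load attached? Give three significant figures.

V ≈ 3.81 V

The wiper splits the pot into (1−α)R = 76.07 kΩ above and αR = 16.03 kΩ below.
Lower section ‖ load = 15.36 kΩ.
V_wiper = 22.7 × 15.36/(76.07 + 15.36) = 3.81 V.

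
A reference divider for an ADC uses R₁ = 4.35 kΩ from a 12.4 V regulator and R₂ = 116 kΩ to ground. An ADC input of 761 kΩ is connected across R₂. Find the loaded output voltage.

The load sits in parallel with R₂: R₂‖R_L = (116 × 761) / (116 + 761) = 100.7 kΩ.
V_out = 12.4 × 100.7 / (4.35 + 100.7) = 12.4 × 100.7/105.0 = 11.9 V.

V_out ≈ 11.9 V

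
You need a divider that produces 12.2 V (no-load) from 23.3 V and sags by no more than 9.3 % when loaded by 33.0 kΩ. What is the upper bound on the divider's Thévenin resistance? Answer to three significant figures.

Loading drop = R_th/(R_th + R_L) ≤ 0.0930, so R_th ≤ R_L · ε/(1−ε) = 33.0 kΩ × 0.0930/0.9070 = 3.38 kΩ.

R_th ≤ 3.38 kΩ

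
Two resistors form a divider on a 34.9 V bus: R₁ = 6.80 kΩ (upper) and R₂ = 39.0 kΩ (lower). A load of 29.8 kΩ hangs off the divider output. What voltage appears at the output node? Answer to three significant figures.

V_out ≈ 24.9 V

The load sits in parallel with R₂: R₂‖R_L = (39.0 × 29.8) / (39.0 + 29.8) = 16.89 kΩ.
V_out = 34.9 × 16.89 / (6.80 + 16.89) = 34.9 × 16.89/23.69 = 24.9 V.
(Unloaded it would have been 29.7 V.)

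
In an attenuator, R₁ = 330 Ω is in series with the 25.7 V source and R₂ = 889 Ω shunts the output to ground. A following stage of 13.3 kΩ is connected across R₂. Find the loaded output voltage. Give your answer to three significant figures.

The load sits in parallel with R₂: R₂‖R_L = (889 × 13300) / (889 + 13300) = 833.3 Ω.
V_out = 25.7 × 833.3 / (330 + 833.3) = 25.7 × 833.3/1163 = 18.4 V.

V_out ≈ 18.4 V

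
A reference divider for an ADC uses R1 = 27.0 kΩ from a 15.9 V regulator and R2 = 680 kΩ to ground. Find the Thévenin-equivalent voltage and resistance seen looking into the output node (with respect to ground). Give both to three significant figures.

V_th = 15.3 V, R_th = 26.0 kΩ

V_th is the open-circuit tap voltage: 15.9 × 680/(27.0 + 680) = 15.3 V.
With the supply zeroed, R1 and R2 appear in parallel from the tap: R_th = R1‖R2 = (27.0 × 680)/707.0 = 26.0 kΩ.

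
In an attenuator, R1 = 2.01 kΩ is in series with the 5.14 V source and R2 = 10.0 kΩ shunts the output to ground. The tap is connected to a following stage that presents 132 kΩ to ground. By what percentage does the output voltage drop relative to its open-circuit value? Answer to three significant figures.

1.25 %

The divider's output (Thévenin) resistance is R1‖R2 = 1.674 kΩ.
Fractional drop under load = R_th/(R_th + R_L) = 1.674 / (1.674 + 132) = 0.01252.
So the output falls by 1.25 %.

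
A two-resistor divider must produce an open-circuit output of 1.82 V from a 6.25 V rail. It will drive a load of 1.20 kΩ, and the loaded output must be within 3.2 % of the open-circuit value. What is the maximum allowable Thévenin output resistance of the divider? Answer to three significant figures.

Loading drop = R_th/(R_th + R_L) ≤ 0.0320, so R_th ≤ R_L · ε/(1−ε) = 1.20 kΩ × 0.0320/0.9680 = 39.7 Ω.
(Any R1, R2 with R2/(R1+R2) = 0.291 and R1‖R2 ≤ 39.7 Ω will meet the spec.)

R_th ≤ 39.7 Ω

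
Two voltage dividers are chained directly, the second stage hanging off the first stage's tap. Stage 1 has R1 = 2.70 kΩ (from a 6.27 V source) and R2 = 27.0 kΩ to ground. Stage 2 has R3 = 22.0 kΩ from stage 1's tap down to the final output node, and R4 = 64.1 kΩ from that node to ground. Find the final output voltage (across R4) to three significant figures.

Stage 2 presents R3+R4 = 86.10 kΩ as a load on stage 1's tap.
Stage 1's lower leg becomes R2‖(R3+R4) = 20.55 kΩ, so V_mid = 6.27 × 20.55/23.25 = 5.542 V.
Stage 2 is itself unloaded: V_out = V_mid × R4/(R3+R4) = 5.542 × 64.1/86.10 = 4.13 V.

V_out ≈ 4.13 V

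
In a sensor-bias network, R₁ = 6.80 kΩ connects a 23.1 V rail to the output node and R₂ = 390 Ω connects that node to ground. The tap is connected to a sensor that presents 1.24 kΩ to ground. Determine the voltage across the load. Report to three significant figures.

The load sits in parallel with R₂: R₂‖R_L = (390 × 1240) / (390 + 1240) = 296.7 Ω.
V_out = 23.1 × 296.7 / (6800 + 296.7) = 23.1 × 296.7/7097 = 0.966 V.
(Unloaded it would have been 1.25 V.)

V_out ≈ 0.966 V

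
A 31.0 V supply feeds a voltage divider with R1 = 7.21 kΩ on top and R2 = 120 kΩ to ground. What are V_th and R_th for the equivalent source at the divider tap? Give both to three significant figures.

V_th = 29.2 V, R_th = 6.80 kΩ

V_th is the open-circuit tap voltage: 31.0 × 120/(7.21 + 120) = 29.2 V.
With the supply zeroed, R1 and R2 appear in parallel from the tap: R_th = R1‖R2 = (7.21 × 120)/127.2 = 6.80 kΩ.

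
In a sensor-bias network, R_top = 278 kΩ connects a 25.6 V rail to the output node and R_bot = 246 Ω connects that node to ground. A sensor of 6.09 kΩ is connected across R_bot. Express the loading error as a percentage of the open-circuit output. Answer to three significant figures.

The divider's output (Thévenin) resistance is R_top‖R_bot = 245.8 Ω.
Fractional drop under load = R_th/(R_th + R_L) = 245.8 / (245.8 + 6090) = 0.03879.
So the output falls by 3.88 %.

3.88 %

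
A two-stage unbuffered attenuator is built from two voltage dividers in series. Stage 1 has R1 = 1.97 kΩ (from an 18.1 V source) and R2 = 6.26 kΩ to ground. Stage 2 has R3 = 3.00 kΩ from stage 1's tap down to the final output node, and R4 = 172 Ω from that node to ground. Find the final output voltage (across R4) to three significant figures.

V_out ≈ 0.507 V

Stage 2 presents R3+R4 = 3172 Ω as a load on stage 1's tap.
Stage 1's lower leg becomes R2‖(R3+R4) = 2105 Ω, so V_mid = 18.1 × 2105/4075 = 9.350 V.
Stage 2 is itself unloaded: V_out = V_mid × R4/(R3+R4) = 9.350 × 172/3172 = 0.507 V.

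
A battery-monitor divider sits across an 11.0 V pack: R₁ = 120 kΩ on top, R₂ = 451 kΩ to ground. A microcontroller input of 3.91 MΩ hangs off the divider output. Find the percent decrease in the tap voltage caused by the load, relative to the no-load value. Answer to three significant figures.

The divider's output (Thévenin) resistance is R₁‖R₂ = 94.78 kΩ.
Fractional drop under load = R_th/(R_th + R_L) = 94.78 / (94.78 + 3910) = 0.02367.
So the output falls by 2.37 %.

2.37 %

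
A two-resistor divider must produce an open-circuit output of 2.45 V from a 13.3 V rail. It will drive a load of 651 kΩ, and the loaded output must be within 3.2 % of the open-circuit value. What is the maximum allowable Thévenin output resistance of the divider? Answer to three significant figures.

R_th ≤ 21.5 kΩ

Loading drop = R_th/(R_th + R_L) ≤ 0.0320, so R_th ≤ R_L · ε/(1−ε) = 651 kΩ × 0.0320/0.9680 = 21.5 kΩ.
(Any R1, R2 with R2/(R1+R2) = 0.184 and R1‖R2 ≤ 21.5 kΩ will meet the spec.)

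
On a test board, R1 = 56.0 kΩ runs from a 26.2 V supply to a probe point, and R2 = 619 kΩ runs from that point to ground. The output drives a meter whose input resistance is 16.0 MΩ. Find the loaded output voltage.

V_out ≈ 23.9 V

The load sits in parallel with R2: R2‖R_L = (619 × 16000) / (619 + 16000) = 595.9 kΩ.
V_out = 26.2 × 595.9 / (56.0 + 595.9) = 26.2 × 595.9/651.9 = 23.9 V.
(Unloaded it would have been 24.0 V.)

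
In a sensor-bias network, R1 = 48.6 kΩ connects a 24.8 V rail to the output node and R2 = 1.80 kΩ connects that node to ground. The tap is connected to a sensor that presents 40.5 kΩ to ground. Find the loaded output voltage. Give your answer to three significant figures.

The load sits in parallel with R2: R2‖R_L = (1.80 × 40.5) / (1.80 + 40.5) = 1.723 kΩ.
V_out = 24.8 × 1.723 / (48.6 + 1.723) = 24.8 × 1.723/50.32 = 0.849 V.

V_out ≈ 0.849 V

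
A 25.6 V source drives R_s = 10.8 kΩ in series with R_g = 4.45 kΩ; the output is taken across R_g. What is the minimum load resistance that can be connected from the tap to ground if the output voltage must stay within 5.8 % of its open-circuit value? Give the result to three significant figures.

R_L(min) ≈ 51.2 kΩ

Output resistance R_th = R_s‖R_g = (10.8 × 4.45)/15.25 = 3.151 kΩ.
The fractional drop is R_th/(R_th + R_L); requiring this ≤ 0.0580 gives R_L ≥ R_th(1/0.0580 − 1) = 3.151 × 16.24 = 51.2 kΩ.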